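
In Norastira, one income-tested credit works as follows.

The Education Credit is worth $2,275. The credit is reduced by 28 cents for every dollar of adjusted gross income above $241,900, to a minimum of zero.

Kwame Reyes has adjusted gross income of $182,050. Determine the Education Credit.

Education Credit: $182,050 is at or below the $241,900 threshold, so the full $2,275 applies.

$2,275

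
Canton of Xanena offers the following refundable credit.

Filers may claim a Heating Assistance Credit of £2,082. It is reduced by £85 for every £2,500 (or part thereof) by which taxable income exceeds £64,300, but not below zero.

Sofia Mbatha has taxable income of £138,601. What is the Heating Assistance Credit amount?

Heating Assistance Credit: income exceeds £64,300 by £74,301 → 30 increments × £85 = £2,550 ≥ base, so the credit is £0.

£0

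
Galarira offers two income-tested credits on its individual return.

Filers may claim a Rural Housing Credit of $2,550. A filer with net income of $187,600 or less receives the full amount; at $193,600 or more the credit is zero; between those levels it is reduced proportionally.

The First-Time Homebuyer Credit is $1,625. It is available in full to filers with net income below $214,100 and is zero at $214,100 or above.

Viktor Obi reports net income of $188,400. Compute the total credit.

$3,835

Rural Housing Credit: $188,400 is $800 into a $6,000 phase-out range, leaving 5,200/6,000 of the credit: $2,550 × 5,200/6,000 = $2,210.
First-Time Homebuyer Credit: $188,400 is below the $214,100 cutoff, so the full $1,625 applies.
Total: $2,210 + $1,625 = $3,835.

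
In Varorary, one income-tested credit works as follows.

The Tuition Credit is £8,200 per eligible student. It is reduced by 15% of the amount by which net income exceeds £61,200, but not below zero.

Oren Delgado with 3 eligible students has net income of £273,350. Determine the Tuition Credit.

Tuition Credit: base = 3 × £8,200 = £24,600. 15% of the £212,150 excess over £61,200 is £31,822.50 ≥ base, so the credit is £0.

£0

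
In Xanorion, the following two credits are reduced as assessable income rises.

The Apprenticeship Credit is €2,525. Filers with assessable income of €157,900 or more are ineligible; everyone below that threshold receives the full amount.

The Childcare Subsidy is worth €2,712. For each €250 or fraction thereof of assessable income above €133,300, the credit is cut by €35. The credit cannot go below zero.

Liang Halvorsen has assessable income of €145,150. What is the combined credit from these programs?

€3,557

Apprenticeship Credit: €145,150 is below the €157,900 cutoff, so the full €2,525 applies.
Childcare Subsidy: income exceeds €133,300 by €11,850, which is 48 full-or-partial €250 increments; reduction = 48 × €35 = €1,680, leaving €1,032.
Total: €2,525 + €1,032 = €3,557.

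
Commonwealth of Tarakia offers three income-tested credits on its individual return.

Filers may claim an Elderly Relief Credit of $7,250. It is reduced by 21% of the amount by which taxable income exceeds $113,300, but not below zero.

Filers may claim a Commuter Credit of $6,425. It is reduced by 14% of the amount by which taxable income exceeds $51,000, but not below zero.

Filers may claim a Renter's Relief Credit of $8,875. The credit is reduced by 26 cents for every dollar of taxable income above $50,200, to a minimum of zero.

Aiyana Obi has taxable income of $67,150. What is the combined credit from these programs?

Elderly Relief Credit: $67,150 is at or below the $113,300 threshold, so the full $7,250 applies.
Commuter Credit: 14% of the $16,150 excess over $51,000 is $2,261; credit = $6,425 − $2,261 = $4,164.
Renter's Relief Credit: 26% of the $16,950 excess over $50,200 is $4,407; credit = $8,875 − $4,407 = $4,468.
Total: $7,250 + $4,164 + $4,468 = $15,882.

$15,882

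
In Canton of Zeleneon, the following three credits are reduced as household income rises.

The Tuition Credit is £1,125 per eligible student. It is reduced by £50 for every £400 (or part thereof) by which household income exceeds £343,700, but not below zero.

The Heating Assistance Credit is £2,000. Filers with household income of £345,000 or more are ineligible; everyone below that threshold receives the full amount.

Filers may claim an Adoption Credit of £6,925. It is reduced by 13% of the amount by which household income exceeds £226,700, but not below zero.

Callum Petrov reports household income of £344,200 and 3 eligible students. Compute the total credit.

£5,275

Tuition Credit: base = 3 × £1,125 = £3,375. income exceeds £343,700 by £500, which is 2 full-or-partial £400 increments; reduction = 2 × £50 = £100, leaving £3,275.
Heating Assistance Credit: £344,200 is below the £345,000 cutoff, so the full £2,000 applies.
Adoption Credit: 13% of the £117,500 excess over £226,700 is £15,275 ≥ base, so the credit is £0.
Total: £3,275 + £2,000 + £0 = £5,275.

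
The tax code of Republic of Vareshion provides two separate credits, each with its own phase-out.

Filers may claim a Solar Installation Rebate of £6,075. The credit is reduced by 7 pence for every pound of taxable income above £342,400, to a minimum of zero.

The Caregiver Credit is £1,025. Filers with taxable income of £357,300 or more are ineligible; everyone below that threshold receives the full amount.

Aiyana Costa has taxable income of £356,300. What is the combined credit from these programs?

Solar Installation Rebate: 7% of the £13,900 excess over £342,400 is £973; credit = £6,075 − £973 = £5,102.
Caregiver Credit: £356,300 is below the £357,300 cutoff, so the full £1,025 applies.
Total: £5,102 + £1,025 = £6,127.

£6,127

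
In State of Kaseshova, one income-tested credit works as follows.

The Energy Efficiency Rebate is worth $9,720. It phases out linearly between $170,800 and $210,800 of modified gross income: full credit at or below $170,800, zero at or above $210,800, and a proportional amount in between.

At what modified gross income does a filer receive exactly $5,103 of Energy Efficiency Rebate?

$5,103 is 5,103/9,720 of the full $9,720, so 4,617/9,720 of the $40,000 range has been used: income = $170,800 + $40,000 × 4,617/9,720 = $189,800.

$189,800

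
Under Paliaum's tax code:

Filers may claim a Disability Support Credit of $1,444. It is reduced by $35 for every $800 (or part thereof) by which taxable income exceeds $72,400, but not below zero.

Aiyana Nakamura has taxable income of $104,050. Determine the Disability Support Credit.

$44

Disability Support Credit: income exceeds $72,400 by $31,650, which is 40 full-or-partial $800 increments; reduction = 40 × $35 = $1,400, leaving $44.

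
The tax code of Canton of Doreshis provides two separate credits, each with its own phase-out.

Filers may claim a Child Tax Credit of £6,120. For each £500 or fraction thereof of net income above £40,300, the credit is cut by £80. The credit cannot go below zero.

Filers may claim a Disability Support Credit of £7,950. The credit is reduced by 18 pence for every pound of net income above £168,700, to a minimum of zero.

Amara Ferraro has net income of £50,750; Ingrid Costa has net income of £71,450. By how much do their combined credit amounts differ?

£3,360

Amara (£50,750): Child Tax Credit: income exceeds £40,300 by £10,450, which is 21 full-or-partial £500 increments; reduction = 21 × £80 = £1,680, leaving £4,440. Disability Support Credit: £50,750 is at or below the £168,700 threshold, so the full £7,950 applies. total £4,440 + £7,950 = £12,390
Ingrid (£71,450): Child Tax Credit: income exceeds £40,300 by £31,150, which is 63 full-or-partial £500 increments; reduction = 63 × £80 = £5,040, leaving £1,080. Disability Support Credit: £71,450 is at or below the £168,700 threshold, so the full £7,950 applies. total £1,080 + £7,950 = £9,030
Difference: |£12,390 − £9,030| = £3,360.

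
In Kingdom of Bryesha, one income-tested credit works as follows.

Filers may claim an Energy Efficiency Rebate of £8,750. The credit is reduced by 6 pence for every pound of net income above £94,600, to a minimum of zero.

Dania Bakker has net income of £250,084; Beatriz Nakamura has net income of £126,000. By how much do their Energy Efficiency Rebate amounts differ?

Dania (£250,084): Energy Efficiency Rebate: 6% of the £155,484 excess over £94,600 is £9,329.04 ≥ base, so the credit is £0.
Beatriz (£126,000): Energy Efficiency Rebate: 6% of the £31,400 excess over £94,600 is £1,884; credit = £8,750 − £1,884 = £6,866.
Difference: |£0 − £6,866| = £6,866.

£6,866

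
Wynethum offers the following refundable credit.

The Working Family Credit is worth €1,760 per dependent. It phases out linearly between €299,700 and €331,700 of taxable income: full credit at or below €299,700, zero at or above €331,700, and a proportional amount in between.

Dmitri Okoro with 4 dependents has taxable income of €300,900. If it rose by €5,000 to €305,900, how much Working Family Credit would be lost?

€1,100

At €300,900 — base = 4 × €1,760 = €7,040. €300,900 is €1,200 into a €32,000 phase-out range, leaving 30,800/32,000 of the credit: €7,040 × 30,800/32,000 = €6,776.
At €305,900 — base = 4 × €1,760 = €7,040. €305,900 is €6,200 into a €32,000 phase-out range, leaving 25,800/32,000 of the credit: €7,040 × 25,800/32,000 = €5,676.
Lost: €6,776 − €5,676 = €1,100.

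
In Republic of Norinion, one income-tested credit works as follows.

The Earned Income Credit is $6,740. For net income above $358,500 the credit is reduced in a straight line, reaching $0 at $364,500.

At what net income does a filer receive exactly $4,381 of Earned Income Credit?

$4,381 is 4,381/6,740 of the full $6,740, so 2,359/6,740 of the $6,000 range has been used: income = $358,500 + $6,000 × 2,359/6,740 = $360,600.

$360,600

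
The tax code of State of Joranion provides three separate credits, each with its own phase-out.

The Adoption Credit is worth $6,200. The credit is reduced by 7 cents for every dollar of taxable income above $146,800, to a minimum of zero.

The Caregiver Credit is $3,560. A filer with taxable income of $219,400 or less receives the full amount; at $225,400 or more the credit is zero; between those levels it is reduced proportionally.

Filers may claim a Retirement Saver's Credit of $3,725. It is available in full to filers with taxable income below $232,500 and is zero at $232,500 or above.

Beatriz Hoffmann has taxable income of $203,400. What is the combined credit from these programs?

$9,523

Adoption Credit: 7% of the $56,600 excess over $146,800 is $3,962; credit = $6,200 − $3,962 = $2,238.
Caregiver Credit: $203,400 is at or below the $219,400 threshold, so the full $3,560 applies.
Retirement Saver's Credit: $203,400 is below the $232,500 cutoff, so the full $3,725 applies.
Total: $2,238 + $3,560 + $3,725 = $9,523.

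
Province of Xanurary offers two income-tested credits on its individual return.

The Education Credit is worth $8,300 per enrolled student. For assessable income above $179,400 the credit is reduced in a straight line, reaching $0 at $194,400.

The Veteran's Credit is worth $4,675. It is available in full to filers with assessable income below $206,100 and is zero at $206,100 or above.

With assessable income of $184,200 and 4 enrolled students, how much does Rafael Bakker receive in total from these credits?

$27,251

Education Credit: base = 4 × $8,300 = $33,200. $184,200 is $4,800 into a $15,000 phase-out range, leaving 10,200/15,000 of the credit: $33,200 × 10,200/15,000 = $22,576.
Veteran's Credit: $184,200 is below the $206,100 cutoff, so the full $4,675 applies.
Total: $22,576 + $4,675 = $27,251.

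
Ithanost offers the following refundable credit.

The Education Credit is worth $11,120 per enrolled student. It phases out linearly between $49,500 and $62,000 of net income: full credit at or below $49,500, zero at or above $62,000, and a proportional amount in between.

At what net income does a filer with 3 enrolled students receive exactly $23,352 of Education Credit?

Full credit = 3 × $11,120 = $33,360.
$23,352 is 23,352/33,360 of the full $33,360, so 10,008/33,360 of the $12,500 range has been used: income = $49,500 + $12,500 × 10,008/33,360 = $53,250.

$53,250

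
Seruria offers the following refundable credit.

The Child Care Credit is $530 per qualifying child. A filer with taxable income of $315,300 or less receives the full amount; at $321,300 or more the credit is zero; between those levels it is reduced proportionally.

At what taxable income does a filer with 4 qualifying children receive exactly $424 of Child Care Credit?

Full credit = 4 × $530 = $2,120.
$424 is 424/2,120 of the full $2,120, so 1,696/2,120 of the $6,000 range has been used: income = $315,300 + $6,000 × 1,696/2,120 = $320,100.

$320,100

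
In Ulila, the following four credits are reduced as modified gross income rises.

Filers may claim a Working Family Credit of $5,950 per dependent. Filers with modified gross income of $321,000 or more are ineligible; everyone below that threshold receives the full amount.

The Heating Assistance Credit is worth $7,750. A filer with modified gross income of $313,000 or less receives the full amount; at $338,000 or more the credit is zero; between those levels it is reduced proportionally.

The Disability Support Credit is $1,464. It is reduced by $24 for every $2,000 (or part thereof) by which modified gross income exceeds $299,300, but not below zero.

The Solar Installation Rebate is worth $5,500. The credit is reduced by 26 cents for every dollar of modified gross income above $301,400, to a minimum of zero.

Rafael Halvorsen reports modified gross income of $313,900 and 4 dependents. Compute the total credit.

$34,793

Working Family Credit: base = 4 × $5,950 = $23,800. $313,900 is below the $321,000 cutoff, so the full $23,800 applies.
Heating Assistance Credit: $313,900 is $900 into a $25,000 phase-out range, leaving 24,100/25,000 of the credit: $7,750 × 24,100/25,000 = $7,471.
Disability Support Credit: income exceeds $299,300 by $14,600, which is 8 full-or-partial $2,000 increments; reduction = 8 × $24 = $192, leaving $1,272.
Solar Installation Rebate: 26% of the $12,500 excess over $301,400 is $3,250; credit = $5,500 − $3,250 = $2,250.
Total: $23,800 + $7,471 + $1,272 + $2,250 = $34,793.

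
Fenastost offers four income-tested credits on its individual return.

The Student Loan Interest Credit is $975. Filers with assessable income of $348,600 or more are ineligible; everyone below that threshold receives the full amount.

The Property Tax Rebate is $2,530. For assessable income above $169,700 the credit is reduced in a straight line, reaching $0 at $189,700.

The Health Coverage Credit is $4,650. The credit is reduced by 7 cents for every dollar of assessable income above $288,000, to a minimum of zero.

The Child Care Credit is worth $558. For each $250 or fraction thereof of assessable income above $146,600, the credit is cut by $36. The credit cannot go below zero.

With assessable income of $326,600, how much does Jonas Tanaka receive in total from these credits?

$2,923

Student Loan Interest Credit: $326,600 is below the $348,600 cutoff, so the full $975 applies.
Property Tax Rebate: $326,600 is at or above $189,700, so the credit is $0.
Health Coverage Credit: 7% of the $38,600 excess over $288,000 is $2,702; credit = $4,650 − $2,702 = $1,948.
Child Care Credit: income exceeds $146,600 by $180,000 → 720 increments × $36 = $25,920 ≥ base, so the credit is $0.
Total: $975 + $0 + $1,948 + $0 = $2,923.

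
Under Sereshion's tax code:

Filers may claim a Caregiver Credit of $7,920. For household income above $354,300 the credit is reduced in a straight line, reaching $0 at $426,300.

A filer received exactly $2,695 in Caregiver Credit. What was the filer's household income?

$2,695 is 2,695/7,920 of the full $7,920, so 5,225/7,920 of the $72,000 range has been used: income = $354,300 + $72,000 × 5,225/7,920 = $401,800.

$401,800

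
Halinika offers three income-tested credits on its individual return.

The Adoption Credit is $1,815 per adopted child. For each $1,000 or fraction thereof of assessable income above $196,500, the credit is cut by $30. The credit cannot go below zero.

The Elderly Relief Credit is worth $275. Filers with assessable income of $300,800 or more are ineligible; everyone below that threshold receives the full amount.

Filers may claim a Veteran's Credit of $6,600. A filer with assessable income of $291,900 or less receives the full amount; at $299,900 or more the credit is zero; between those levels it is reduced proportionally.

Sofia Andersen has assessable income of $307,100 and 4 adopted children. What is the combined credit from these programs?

$3,930

Adoption Credit: base = 4 × $1,815 = $7,260. income exceeds $196,500 by $110,600, which is 111 full-or-partial $1,000 increments; reduction = 111 × $30 = $3,330, leaving $3,930.
Elderly Relief Credit: $307,100 meets or exceeds the $300,800 cutoff, so the credit is $0.
Veteran's Credit: $307,100 is at or above $299,900, so the credit is $0.
Total: $3,930 + $0 + $0 = $3,930.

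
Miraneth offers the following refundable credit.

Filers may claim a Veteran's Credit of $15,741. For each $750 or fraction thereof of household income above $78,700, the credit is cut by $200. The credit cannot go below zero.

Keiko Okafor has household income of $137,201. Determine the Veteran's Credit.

$0

Veteran's Credit: income exceeds $78,700 by $58,501 → 79 increments × $200 = $15,800 ≥ base, so the credit is $0.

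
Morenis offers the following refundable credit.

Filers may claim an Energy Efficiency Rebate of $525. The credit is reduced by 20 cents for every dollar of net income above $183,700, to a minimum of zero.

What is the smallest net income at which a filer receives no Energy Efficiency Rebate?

The credit falls by 20% of each dollar above $183,700, so it reaches zero when the excess is $525 / 20% = $2,625: income = $183,700 + $2,625 = $186,325.

$186,325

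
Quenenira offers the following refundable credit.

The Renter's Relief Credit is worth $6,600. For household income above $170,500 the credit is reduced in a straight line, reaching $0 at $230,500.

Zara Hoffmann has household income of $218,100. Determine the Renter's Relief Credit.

$1,364

Renter's Relief Credit: $218,100 is $47,600 into a $60,000 phase-out range, leaving 12,400/60,000 of the credit: $6,600 × 12,400/60,000 = $1,364.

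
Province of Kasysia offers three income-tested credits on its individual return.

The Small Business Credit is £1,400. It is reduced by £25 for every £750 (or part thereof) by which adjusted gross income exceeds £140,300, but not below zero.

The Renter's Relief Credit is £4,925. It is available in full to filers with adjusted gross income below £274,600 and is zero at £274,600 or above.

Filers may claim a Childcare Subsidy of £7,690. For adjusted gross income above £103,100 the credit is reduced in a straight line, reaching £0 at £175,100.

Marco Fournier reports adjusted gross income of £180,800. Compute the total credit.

£4,975

Small Business Credit: income exceeds £140,300 by £40,500, which is 54 full-or-partial £750 increments; reduction = 54 × £25 = £1,350, leaving £50.
Renter's Relief Credit: £180,800 is below the £274,600 cutoff, so the full £4,925 applies.
Childcare Subsidy: £180,800 is at or above £175,100, so the credit is £0.
Total: £50 + £4,925 + £0 = £4,975.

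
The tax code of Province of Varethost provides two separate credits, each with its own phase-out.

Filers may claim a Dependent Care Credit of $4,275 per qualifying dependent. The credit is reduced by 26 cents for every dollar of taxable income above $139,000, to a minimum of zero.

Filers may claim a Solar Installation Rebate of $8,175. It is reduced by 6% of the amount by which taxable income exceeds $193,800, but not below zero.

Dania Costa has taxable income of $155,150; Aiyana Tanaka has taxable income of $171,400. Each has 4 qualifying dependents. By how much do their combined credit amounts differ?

Dania ($155,150): Dependent Care Credit: base = 4 × $4,275 = $17,100. 26% of the $16,150 excess over $139,000 is $4,199; credit = $17,100 − $4,199 = $12,901. Solar Installation Rebate: $155,150 is at or below the $193,800 threshold, so the full $8,175 applies. total $12,901 + $8,175 = $21,076
Aiyana ($171,400): Dependent Care Credit: base = 4 × $4,275 = $17,100. 26% of the $32,400 excess over $139,000 is $8,424; credit = $17,100 − $8,424 = $8,676. Solar Installation Rebate: $171,400 is at or below the $193,800 threshold, so the full $8,175 applies. total $8,676 + $8,175 = $16,851
Difference: |$21,076 − $16,851| = $4,225.

$4,225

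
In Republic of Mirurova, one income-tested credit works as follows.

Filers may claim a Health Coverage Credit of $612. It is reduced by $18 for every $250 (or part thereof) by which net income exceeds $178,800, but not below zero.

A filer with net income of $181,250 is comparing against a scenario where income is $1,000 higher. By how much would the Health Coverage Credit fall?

At $181,250 — income exceeds $178,800 by $2,450, which is 10 full-or-partial $250 increments; reduction = 10 × $18 = $180, leaving $432.
At $182,250 — income exceeds $178,800 by $3,450, which is 14 full-or-partial $250 increments; reduction = 14 × $18 = $252, leaving $360.
Lost: $432 − $360 = $72.

$72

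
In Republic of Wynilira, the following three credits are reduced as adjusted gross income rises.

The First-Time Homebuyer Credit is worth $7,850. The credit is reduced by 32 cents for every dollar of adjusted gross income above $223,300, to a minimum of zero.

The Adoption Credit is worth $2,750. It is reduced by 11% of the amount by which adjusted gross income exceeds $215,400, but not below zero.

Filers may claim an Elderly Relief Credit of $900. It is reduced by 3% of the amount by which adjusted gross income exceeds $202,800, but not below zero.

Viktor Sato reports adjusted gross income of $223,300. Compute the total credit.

$10,016

First-Time Homebuyer Credit: $223,300 is at or below the $223,300 threshold, so the full $7,850 applies.
Adoption Credit: 11% of the $7,900 excess over $215,400 is $869; credit = $2,750 − $869 = $1,881.
Elderly Relief Credit: 3% of the $20,500 excess over $202,800 is $615; credit = $900 − $615 = $285.
Total: $7,850 + $1,881 + $285 = $10,016.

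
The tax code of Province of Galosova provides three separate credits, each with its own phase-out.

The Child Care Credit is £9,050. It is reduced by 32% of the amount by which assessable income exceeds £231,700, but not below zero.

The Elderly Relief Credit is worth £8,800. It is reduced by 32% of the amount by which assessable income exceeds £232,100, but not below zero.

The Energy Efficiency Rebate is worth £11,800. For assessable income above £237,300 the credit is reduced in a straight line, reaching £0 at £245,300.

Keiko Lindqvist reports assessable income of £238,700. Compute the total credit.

£23,233

Child Care Credit: 32% of the £7,000 excess over £231,700 is £2,240; credit = £9,050 − £2,240 = £6,810.
Elderly Relief Credit: 32% of the £6,600 excess over £232,100 is £2,112; credit = £8,800 − £2,112 = £6,688.
Energy Efficiency Rebate: £238,700 is £1,400 into a £8,000 phase-out range, leaving 6,600/8,000 of the credit: £11,800 × 6,600/8,000 = £9,735.
Total: £6,810 + £6,688 + £9,735 = £23,233.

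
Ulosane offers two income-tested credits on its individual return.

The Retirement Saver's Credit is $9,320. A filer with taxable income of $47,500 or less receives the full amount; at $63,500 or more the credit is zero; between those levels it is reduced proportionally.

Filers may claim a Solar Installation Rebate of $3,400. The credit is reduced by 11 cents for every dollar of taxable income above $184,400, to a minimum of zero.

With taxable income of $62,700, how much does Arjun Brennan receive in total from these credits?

Retirement Saver's Credit: $62,700 is $15,200 into a $16,000 phase-out range, leaving 800/16,000 of the credit: $9,320 × 800/16,000 = $466.
Solar Installation Rebate: $62,700 is at or below the $184,400 threshold, so the full $3,400 applies.
Total: $466 + $3,400 = $3,866.

$3,866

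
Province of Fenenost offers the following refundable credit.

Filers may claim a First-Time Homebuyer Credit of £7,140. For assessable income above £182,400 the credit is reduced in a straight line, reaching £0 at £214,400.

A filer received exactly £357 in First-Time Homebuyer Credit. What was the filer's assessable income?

£212,800

£357 is 357/7,140 of the full £7,140, so 6,783/7,140 of the £32,000 range has been used: income = £182,400 + £32,000 × 6,783/7,140 = £212,800.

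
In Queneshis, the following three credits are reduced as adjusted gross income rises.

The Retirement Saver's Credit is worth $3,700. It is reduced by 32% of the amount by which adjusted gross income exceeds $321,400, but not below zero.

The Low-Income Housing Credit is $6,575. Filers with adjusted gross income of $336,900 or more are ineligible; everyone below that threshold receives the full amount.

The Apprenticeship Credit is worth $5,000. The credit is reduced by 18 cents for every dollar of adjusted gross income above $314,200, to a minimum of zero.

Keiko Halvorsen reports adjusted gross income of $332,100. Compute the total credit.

Retirement Saver's Credit: 32% of the $10,700 excess over $321,400 is $3,424; credit = $3,700 − $3,424 = $276.
Low-Income Housing Credit: $332,100 is below the $336,900 cutoff, so the full $6,575 applies.
Apprenticeship Credit: 18% of the $17,900 excess over $314,200 is $3,222; credit = $5,000 − $3,222 = $1,778.
Total: $276 + $6,575 + $1,778 = $8,629.

$8,629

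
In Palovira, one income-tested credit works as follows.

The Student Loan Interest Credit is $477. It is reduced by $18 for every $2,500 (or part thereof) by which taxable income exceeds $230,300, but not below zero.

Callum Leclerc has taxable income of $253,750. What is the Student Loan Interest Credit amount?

Student Loan Interest Credit: income exceeds $230,300 by $23,450, which is 10 full-or-partial $2,500 increments; reduction = 10 × $18 = $180, leaving $297.

$297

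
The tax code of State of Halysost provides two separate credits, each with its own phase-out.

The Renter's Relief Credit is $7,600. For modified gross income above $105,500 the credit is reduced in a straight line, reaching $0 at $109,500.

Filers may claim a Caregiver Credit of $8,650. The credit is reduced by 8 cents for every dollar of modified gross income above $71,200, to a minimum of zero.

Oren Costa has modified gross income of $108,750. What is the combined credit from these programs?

$7,071

Renter's Relief Credit: $108,750 is $3,250 into a $4,000 phase-out range, leaving 750/4,000 of the credit: $7,600 × 750/4,000 = $1,425.
Caregiver Credit: 8% of the $37,550 excess over $71,200 is $3,004; credit = $8,650 − $3,004 = $5,646.
Total: $1,425 + $5,646 = $7,071.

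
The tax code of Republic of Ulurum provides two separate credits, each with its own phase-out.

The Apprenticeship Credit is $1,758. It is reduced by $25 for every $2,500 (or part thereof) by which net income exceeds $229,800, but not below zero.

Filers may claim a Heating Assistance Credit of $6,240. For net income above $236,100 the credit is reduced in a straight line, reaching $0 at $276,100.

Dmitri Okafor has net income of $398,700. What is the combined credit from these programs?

$58

Apprenticeship Credit: income exceeds $229,800 by $168,900, which is 68 full-or-partial $2,500 increments; reduction = 68 × $25 = $1,700, leaving $58.
Heating Assistance Credit: $398,700 is at or above $276,100, so the credit is $0.
Total: $58 + $0 = $58.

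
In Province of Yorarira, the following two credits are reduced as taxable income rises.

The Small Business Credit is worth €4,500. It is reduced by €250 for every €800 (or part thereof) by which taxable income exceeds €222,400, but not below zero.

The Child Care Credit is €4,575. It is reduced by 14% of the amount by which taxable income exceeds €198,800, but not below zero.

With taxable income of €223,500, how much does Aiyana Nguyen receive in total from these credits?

Small Business Credit: income exceeds €222,400 by €1,100, which is 2 full-or-partial €800 increments; reduction = 2 × €250 = €500, leaving €4,000.
Child Care Credit: 14% of the €24,700 excess over €198,800 is €3,458; credit = €4,575 − €3,458 = €1,117.
Total: €4,000 + €1,117 = €5,117.

€5,117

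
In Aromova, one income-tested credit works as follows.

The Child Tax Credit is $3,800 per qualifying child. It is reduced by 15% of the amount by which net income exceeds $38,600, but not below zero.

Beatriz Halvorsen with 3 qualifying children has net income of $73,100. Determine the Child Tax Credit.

$6,225

Child Tax Credit: base = 3 × $3,800 = $11,400. 15% of the $34,500 excess over $38,600 is $5,175; credit = $11,400 − $5,175 = $6,225.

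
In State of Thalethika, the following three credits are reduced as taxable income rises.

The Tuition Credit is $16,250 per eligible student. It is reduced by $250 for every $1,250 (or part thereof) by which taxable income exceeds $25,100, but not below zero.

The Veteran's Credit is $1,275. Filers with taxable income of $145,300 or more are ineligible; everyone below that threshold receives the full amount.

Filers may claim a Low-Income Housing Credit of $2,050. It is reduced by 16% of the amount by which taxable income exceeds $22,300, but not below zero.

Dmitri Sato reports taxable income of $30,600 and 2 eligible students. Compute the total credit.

Tuition Credit: base = 2 × $16,250 = $32,500. income exceeds $25,100 by $5,500, which is 5 full-or-partial $1,250 increments; reduction = 5 × $250 = $1,250, leaving $31,250.
Veteran's Credit: $30,600 is below the $145,300 cutoff, so the full $1,275 applies.
Low-Income Housing Credit: 16% of the $8,300 excess over $22,300 is $1,328; credit = $2,050 − $1,328 = $722.
Total: $31,250 + $1,275 + $722 = $33,247.

$33,247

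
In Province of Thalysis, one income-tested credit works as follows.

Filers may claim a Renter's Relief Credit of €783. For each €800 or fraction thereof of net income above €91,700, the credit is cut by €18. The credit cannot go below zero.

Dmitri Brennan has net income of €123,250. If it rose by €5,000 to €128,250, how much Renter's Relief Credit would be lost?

€63

At €123,250 — income exceeds €91,700 by €31,550, which is 40 full-or-partial €800 increments; reduction = 40 × €18 = €720, leaving €63.
At €128,250 — income exceeds €91,700 by €36,550 → 46 increments × €18 = €828 ≥ base, so the credit is €0.
Lost: €63 − €0 = €63.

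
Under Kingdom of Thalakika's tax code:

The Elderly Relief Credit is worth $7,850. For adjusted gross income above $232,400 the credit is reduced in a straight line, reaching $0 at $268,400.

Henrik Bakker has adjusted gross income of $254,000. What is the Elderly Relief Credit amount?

$3,140

Elderly Relief Credit: $254,000 is $21,600 into a $36,000 phase-out range, leaving 14,400/36,000 of the credit: $7,850 × 14,400/36,000 = $3,140.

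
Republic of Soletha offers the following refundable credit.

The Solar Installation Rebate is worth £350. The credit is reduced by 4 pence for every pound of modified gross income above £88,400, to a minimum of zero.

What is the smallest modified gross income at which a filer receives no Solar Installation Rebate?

The credit falls by 4% of each pound above £88,400, so it reaches zero when the excess is £350 / 4% = £8,750: income = £88,400 + £8,750 = £97,150.

£97,150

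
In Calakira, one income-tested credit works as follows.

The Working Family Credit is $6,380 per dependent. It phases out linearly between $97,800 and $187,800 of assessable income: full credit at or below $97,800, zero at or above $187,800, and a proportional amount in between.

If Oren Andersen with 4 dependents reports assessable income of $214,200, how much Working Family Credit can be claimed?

Working Family Credit: base = 4 × $6,380 = $25,520. $214,200 is at or above $187,800, so the credit is $0.

$0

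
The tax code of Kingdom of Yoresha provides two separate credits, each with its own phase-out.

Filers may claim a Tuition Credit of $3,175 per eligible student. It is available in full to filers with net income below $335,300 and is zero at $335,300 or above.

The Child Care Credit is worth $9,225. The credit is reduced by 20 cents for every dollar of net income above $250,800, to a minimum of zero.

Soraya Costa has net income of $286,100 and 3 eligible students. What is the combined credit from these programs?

$11,690

Tuition Credit: base = 3 × $3,175 = $9,525. $286,100 is below the $335,300 cutoff, so the full $9,525 applies.
Child Care Credit: 20% of the $35,300 excess over $250,800 is $7,060; credit = $9,225 − $7,060 = $2,165.
Total: $9,525 + $2,165 = $11,690.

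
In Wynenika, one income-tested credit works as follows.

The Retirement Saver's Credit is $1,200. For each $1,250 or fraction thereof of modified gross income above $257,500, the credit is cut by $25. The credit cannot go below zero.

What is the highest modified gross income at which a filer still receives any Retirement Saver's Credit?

$316,250

After 47 increments the reduction is 47 × $25 = $1,175, leaving $25; one more increment wipes it out. Increment 47 ends at excess 47 × $1,250 = $58,750, so the highest qualifying income is $257,500 + $58,750 = $316,250.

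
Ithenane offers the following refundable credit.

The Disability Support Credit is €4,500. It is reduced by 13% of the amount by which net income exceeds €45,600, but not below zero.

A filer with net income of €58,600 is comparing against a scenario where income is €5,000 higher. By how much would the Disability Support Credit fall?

€650

At €58,600 — 13% of the €13,000 excess over €45,600 is €1,690; credit = €4,500 − €1,690 = €2,810.
At €63,600 — 13% of the €18,000 excess over €45,600 is €2,340; credit = €4,500 − €2,340 = €2,160.
Lost: €2,810 − €2,160 = €650.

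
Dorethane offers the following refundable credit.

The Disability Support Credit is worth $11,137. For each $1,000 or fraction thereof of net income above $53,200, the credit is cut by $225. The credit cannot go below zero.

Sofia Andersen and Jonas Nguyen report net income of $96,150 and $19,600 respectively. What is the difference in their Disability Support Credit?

$9,675

Sofia ($96,150): Disability Support Credit: income exceeds $53,200 by $42,950, which is 43 full-or-partial $1,000 increments; reduction = 43 × $225 = $9,675, leaving $1,462.
Jonas ($19,600): Disability Support Credit: $19,600 is at or below the $53,200 threshold, so the full $11,137 applies.
Difference: |$1,462 − $11,137| = $9,675.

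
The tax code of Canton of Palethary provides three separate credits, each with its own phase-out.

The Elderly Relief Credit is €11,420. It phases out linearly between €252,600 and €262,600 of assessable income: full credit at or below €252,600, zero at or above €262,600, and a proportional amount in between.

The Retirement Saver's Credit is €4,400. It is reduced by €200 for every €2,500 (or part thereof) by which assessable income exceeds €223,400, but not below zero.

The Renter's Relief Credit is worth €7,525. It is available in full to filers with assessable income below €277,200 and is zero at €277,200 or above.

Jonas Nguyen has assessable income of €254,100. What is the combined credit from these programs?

€19,032

Elderly Relief Credit: €254,100 is €1,500 into a €10,000 phase-out range, leaving 8,500/10,000 of the credit: €11,420 × 8,500/10,000 = €9,707.
Retirement Saver's Credit: income exceeds €223,400 by €30,700, which is 13 full-or-partial €2,500 increments; reduction = 13 × €200 = €2,600, leaving €1,800.
Renter's Relief Credit: €254,100 is below the €277,200 cutoff, so the full €7,525 applies.
Total: €9,707 + €1,800 + €7,525 = €19,032.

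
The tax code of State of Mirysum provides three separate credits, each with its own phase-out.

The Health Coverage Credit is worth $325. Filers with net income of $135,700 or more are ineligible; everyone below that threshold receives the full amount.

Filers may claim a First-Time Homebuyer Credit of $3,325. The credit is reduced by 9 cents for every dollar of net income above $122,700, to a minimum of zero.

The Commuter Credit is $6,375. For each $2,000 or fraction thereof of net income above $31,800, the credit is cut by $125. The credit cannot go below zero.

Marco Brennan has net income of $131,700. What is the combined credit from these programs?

$2,965

Health Coverage Credit: $131,700 is below the $135,700 cutoff, so the full $325 applies.
First-Time Homebuyer Credit: 9% of the $9,000 excess over $122,700 is $810; credit = $3,325 − $810 = $2,515.
Commuter Credit: income exceeds $31,800 by $99,900, which is 50 full-or-partial $2,000 increments; reduction = 50 × $125 = $6,250, leaving $125.
Total: $325 + $2,515 + $125 = $2,965.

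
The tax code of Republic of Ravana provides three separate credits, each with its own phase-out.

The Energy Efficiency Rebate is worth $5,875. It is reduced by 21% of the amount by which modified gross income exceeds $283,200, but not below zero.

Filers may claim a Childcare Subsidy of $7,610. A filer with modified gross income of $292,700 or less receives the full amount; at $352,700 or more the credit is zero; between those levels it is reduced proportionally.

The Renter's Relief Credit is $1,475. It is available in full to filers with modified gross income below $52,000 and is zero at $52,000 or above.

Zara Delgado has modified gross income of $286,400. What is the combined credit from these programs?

Energy Efficiency Rebate: 21% of the $3,200 excess over $283,200 is $672; credit = $5,875 − $672 = $5,203.
Childcare Subsidy: $286,400 is at or below the $292,700 threshold, so the full $7,610 applies.
Renter's Relief Credit: $286,400 meets or exceeds the $52,000 cutoff, so the credit is $0.
Total: $5,203 + $7,610 + $0 = $12,813.

$12,813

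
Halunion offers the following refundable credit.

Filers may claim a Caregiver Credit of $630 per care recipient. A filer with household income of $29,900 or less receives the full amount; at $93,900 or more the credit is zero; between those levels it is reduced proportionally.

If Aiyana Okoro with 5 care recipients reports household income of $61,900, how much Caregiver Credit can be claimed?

$1,575

Caregiver Credit: base = 5 × $630 = $3,150. $61,900 is $32,000 into a $64,000 phase-out range, leaving 32,000/64,000 of the credit: $3,150 × 32,000/64,000 = $1,575.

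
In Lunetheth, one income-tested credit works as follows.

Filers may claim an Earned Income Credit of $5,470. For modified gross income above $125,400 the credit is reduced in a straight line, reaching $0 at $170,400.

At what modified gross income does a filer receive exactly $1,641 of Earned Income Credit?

$1,641 is 1,641/5,470 of the full $5,470, so 3,829/5,470 of the $45,000 range has been used: income = $125,400 + $45,000 × 3,829/5,470 = $156,900.

$156,900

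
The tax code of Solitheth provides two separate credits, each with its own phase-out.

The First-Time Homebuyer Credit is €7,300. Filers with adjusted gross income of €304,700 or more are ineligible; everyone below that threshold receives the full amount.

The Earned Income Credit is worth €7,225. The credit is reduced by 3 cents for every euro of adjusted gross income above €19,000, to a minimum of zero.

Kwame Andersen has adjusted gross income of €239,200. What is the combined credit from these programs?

€7,919

First-Time Homebuyer Credit: €239,200 is below the €304,700 cutoff, so the full €7,300 applies.
Earned Income Credit: 3% of the €220,200 excess over €19,000 is €6,606; credit = €7,225 − €6,606 = €619.
Total: €7,300 + €619 = €7,919.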